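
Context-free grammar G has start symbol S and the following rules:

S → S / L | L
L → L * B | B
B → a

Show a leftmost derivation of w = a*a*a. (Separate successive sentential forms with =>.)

S => L   [S → L]
L => L*B   [L → L * B]
L*B => L*B*B   [L → L * B]
L*B*B => B*B*B   [L → B]
B*B*B => a*B*B   [B → a]
a*B*B => a*a*B   [B → a]
a*a*B => a*a*a   [B → a]

S => L => L*B => L*B*B => B*B*B => a*B*B => a*a*B => a*a*a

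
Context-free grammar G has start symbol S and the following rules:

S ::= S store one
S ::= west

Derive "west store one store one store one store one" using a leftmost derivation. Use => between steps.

S => S store one   [S ::= S store one]
S store one => S store one store one   [S ::= S store one]
S store one store one => S store one store one store one   [S ::= S store one]
S store one store one store one => S store one store one store one store one   [S ::= S store one]
S store one store one store one store one => west store one store one store one store one   [S ::= west]

S => S store one => S store one store one => S store one store one store one => S store one store one store one store one => west store one store one store one store one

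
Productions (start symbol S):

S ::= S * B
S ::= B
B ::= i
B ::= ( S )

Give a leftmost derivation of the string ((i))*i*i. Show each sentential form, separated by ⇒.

S ⇒ S*B ⇒ S*B*B ⇒ B*B*B ⇒ (S)*B*B ⇒ (B)*B*B ⇒ ((S))*B*B ⇒ ((B))*B*B ⇒ ((i))*B*B ⇒ ((i))*i*B ⇒ ((i))*i*i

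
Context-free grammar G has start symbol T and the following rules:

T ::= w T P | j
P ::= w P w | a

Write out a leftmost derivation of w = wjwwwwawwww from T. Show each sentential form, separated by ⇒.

T⇒wTP⇒wjP⇒wjwPw⇒wjwwPww⇒wjwwwPwww⇒wjwwwwPwwww⇒wjwwwwawwww

T ⇒ wTP   [T ::= w T P]
wTP ⇒ wjP   [T ::= j]
wjP ⇒ wjwPw   [P ::= w P w]
wjwPw ⇒ wjwwPww   [P ::= w P w]
wjwwPww ⇒ wjwwwPwww   [P ::= w P w]
wjwwwPwww ⇒ wjwwwwPwwww   [P ::= w P w]
wjwwwwPwwww ⇒ wjwwwwawwww   [P ::= a]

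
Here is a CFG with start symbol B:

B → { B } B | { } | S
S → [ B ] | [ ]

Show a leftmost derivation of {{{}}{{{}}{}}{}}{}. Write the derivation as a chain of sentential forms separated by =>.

B => {B}B   [B → { B } B]
{B}B => {{B}B}B   [B → { B } B]
{{B}B}B => {{{}}B}B   [B → { }]
{{{}}B}B => {{{}}{B}B}B   [B → { B } B]
{{{}}{B}B}B => {{{}}{{B}B}B}B   [B → { B } B]
{{{}}{{B}B}B}B => {{{}}{{{}}B}B}B   [B → { }]
{{{}}{{{}}B}B}B => {{{}}{{{}}{}}B}B   [B → { }]
{{{}}{{{}}{}}B}B => {{{}}{{{}}{}}{}}B   [B → { }]
{{{}}{{{}}{}}{}}B => {{{}}{{{}}{}}{}}{}   [B → { }]

B => {B}B => {{B}B}B => {{{}}B}B => {{{}}{B}B}B => {{{}}{{B}B}B}B => {{{}}{{{}}B}B}B => {{{}}{{{}}{}}B}B => {{{}}{{{}}{}}{}}B => {{{}}{{{}}{}}{}}{}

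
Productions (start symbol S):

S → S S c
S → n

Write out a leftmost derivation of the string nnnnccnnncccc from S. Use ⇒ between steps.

S ⇒ SSc ⇒ nSc ⇒ nSScc ⇒ nSScScc ⇒ nnScScc ⇒ nnSSccScc ⇒ nnnSccScc ⇒ nnnnccScc ⇒ nnnnccSSccc ⇒ nnnnccnSccc ⇒ nnnnccnSScccc ⇒ nnnnccnnScccc ⇒ nnnnccnnncccc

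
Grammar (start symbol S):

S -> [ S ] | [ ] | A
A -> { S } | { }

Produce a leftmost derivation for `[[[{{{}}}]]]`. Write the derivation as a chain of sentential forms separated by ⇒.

S ⇒ [S]   [S -> [ S ]]
[S] ⇒ [[S]]   [S -> [ S ]]
[[S]] ⇒ [[[S]]]   [S -> [ S ]]
[[[S]]] ⇒ [[[A]]]   [S -> A]
[[[A]]] ⇒ [[[{S}]]]   [A -> { S }]
[[[{S}]]] ⇒ [[[{A}]]]   [S -> A]
[[[{A}]]] ⇒ [[[{{S}}]]]   [A -> { S }]
[[[{{S}}]]] ⇒ [[[{{A}}]]]   [S -> A]
[[[{{A}}]]] ⇒ [[[{{{}}}]]]   [A -> { }]

S⇒[S]⇒[[S]]⇒[[[S]]]⇒[[[A]]]⇒[[[{S}]]]⇒[[[{A}]]]⇒[[[{{S}}]]]⇒[[[{{A}}]]]⇒[[[{{{}}}]]]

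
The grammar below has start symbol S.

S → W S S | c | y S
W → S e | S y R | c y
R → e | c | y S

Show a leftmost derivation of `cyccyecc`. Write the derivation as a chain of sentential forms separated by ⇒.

S ⇒ WSS   [S → W S S]
WSS ⇒ SyRSS   [W → S y R]
SyRSS ⇒ WSSyRSS   [S → W S S]
WSSyRSS ⇒ cySSyRSS   [W → c y]
cySSyRSS ⇒ cycSyRSS   [S → c]
cycSyRSS ⇒ cyccyRSS   [S → c]
cyccyRSS ⇒ cyccyeSS   [R → e]
cyccyeSS ⇒ cyccyecS   [S → c]
cyccyecS ⇒ cyccyecc   [S → c]

S ⇒ WSS ⇒ SyRSS ⇒ WSSyRSS ⇒ cySSyRSS ⇒ cycSyRSS ⇒ cyccyRSS ⇒ cyccyeSS ⇒ cyccyecS ⇒ cyccyecc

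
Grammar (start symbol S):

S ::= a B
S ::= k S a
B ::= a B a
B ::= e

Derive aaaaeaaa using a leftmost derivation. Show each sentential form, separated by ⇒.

S⇒aB⇒aaBa⇒aaaBaa⇒aaaaBaaa⇒aaaaeaaa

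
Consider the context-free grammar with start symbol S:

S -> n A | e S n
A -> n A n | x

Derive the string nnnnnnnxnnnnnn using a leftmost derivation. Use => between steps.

S => nA => nnAn => nnnAnn => nnnnAnnn => nnnnnAnnnn => nnnnnnAnnnnn => nnnnnnnAnnnnnn => nnnnnnnxnnnnnn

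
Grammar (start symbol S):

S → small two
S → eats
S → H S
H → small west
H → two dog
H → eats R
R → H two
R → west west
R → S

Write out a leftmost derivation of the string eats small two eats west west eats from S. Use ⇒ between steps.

S ⇒ H S ⇒ eats R S ⇒ eats S S ⇒ eats small two S ⇒ eats small two H S ⇒ eats small two eats R S ⇒ eats small two eats west west S ⇒ eats small two eats west west eats

S ⇒ H S   [S → H S]
H S ⇒ eats R S   [H → eats R]
eats R S ⇒ eats S S   [R → S]
eats S S ⇒ eats small two S   [S → small two]
eats small two S ⇒ eats small two H S   [S → H S]
eats small two H S ⇒ eats small two eats R S   [H → eats R]
eats small two eats R S ⇒ eats small two eats west west S   [R → west west]
eats small two eats west west S ⇒ eats small two eats west west eats   [S → eats]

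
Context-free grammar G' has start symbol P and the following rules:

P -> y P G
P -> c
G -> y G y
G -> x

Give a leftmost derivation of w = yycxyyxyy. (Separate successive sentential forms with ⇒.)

P ⇒ yPG   [P -> y P G]
yPG ⇒ yyPGG   [P -> y P G]
yyPGG ⇒ yycGG   [P -> c]
yycGG ⇒ yycxG   [G -> x]
yycxG ⇒ yycxyGy   [G -> y G y]
yycxyGy ⇒ yycxyyGyy   [G -> y G y]
yycxyyGyy ⇒ yycxyyxyy   [G -> x]

P ⇒ yPG ⇒ yyPGG ⇒ yycGG ⇒ yycxG ⇒ yycxyGy ⇒ yycxyyGyy ⇒ yycxyyxyy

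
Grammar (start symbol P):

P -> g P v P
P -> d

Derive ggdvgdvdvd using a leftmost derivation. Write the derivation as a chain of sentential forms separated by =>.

P => gPvP => ggPvPvP => ggdvPvP => ggdvgPvPvP => ggdvgdvPvP => ggdvgdvdvP => ggdvgdvdvd

P => gPvP   [P -> g P v P]
gPvP => ggPvPvP   [P -> g P v P]
ggPvPvP => ggdvPvP   [P -> d]
ggdvPvP => ggdvgPvPvP   [P -> g P v P]
ggdvgPvPvP => ggdvgdvPvP   [P -> d]
ggdvgdvPvP => ggdvgdvdvP   [P -> d]
ggdvgdvdvP => ggdvgdvdvd   [P -> d]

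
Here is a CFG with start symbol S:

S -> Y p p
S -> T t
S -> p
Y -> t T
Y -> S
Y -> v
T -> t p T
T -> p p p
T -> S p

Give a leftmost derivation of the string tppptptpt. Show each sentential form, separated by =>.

S => Tt => tpTt => tpSpt => tpTtpt => tpSptpt => tpTtptpt => tpSptptpt => tppptptpt

S => Tt   [S -> T t]
Tt => tpTt   [T -> t p T]
tpTt => tpSpt   [T -> S p]
tpSpt => tpTtpt   [S -> T t]
tpTtpt => tpSptpt   [T -> S p]
tpSptpt => tpTtptpt   [S -> T t]
tpTtptpt => tpSptptpt   [T -> S p]
tpSptptpt => tppptptpt   [S -> p]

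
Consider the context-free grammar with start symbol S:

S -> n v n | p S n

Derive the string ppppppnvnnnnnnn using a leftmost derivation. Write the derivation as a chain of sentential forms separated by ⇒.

S ⇒ pSn   [S -> p S n]
pSn ⇒ ppSnn   [S -> p S n]
ppSnn ⇒ pppSnnn   [S -> p S n]
pppSnnn ⇒ ppppSnnnn   [S -> p S n]
ppppSnnnn ⇒ pppppSnnnnn   [S -> p S n]
pppppSnnnnn ⇒ ppppppSnnnnnn   [S -> p S n]
ppppppSnnnnnn ⇒ ppppppnvnnnnnnn   [S -> n v n]

S ⇒ pSn ⇒ ppSnn ⇒ pppSnnn ⇒ ppppSnnnn ⇒ pppppSnnnnn ⇒ ppppppSnnnnnn ⇒ ppppppnvnnnnnnn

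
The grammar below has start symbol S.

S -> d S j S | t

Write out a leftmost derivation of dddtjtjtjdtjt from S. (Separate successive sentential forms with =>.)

S => dSjS   [S -> d S j S]
dSjS => ddSjSjS   [S -> d S j S]
ddSjSjS => dddSjSjSjS   [S -> d S j S]
dddSjSjSjS => dddtjSjSjS   [S -> t]
dddtjSjSjS => dddtjtjSjS   [S -> t]
dddtjtjSjS => dddtjtjtjS   [S -> t]
dddtjtjtjS => dddtjtjtjdSjS   [S -> d S j S]
dddtjtjtjdSjS => dddtjtjtjdtjS   [S -> t]
dddtjtjtjdtjS => dddtjtjtjdtjt   [S -> t]

S => dSjS => ddSjSjS => dddSjSjSjS => dddtjSjSjS => dddtjtjSjS => dddtjtjtjS => dddtjtjtjdSjS => dddtjtjtjdtjS => dddtjtjtjdtjt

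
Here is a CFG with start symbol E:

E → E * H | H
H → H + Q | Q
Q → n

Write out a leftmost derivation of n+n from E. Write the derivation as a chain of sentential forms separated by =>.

E => H => H+Q => Q+Q => n+Q => n+n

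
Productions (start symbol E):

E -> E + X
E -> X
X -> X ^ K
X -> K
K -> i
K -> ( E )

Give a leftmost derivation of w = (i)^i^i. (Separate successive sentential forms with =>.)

E => X => X^K => X^K^K => K^K^K => (E)^K^K => (X)^K^K => (K)^K^K => (i)^K^K => (i)^i^K => (i)^i^i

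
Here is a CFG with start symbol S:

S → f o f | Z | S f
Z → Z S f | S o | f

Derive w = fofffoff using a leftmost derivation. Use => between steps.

S=>Z=>ZSf=>ZSfSf=>SoSfSf=>ZoSfSf=>foSfSf=>foZfSf=>foffSf=>fofffoff

S => Z   [S → Z]
Z => ZSf   [Z → Z S f]
ZSf => ZSfSf   [Z → Z S f]
ZSfSf => SoSfSf   [Z → S o]
SoSfSf => ZoSfSf   [S → Z]
ZoSfSf => foSfSf   [Z → f]
foSfSf => foZfSf   [S → Z]
foZfSf => foffSf   [Z → f]
foffSf => fofffoff   [S → f o f]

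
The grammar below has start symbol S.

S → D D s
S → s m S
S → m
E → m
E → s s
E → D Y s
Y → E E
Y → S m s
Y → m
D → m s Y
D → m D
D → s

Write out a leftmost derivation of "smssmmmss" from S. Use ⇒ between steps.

S ⇒ DDs ⇒ sDs ⇒ smsYs ⇒ smsSmss ⇒ smssmSmss ⇒ smssmmmss

S ⇒ DDs   [S → D D s]
DDs ⇒ sDs   [D → s]
sDs ⇒ smsYs   [D → m s Y]
smsYs ⇒ smsSmss   [Y → S m s]
smsSmss ⇒ smssmSmss   [S → s m S]
smssmSmss ⇒ smssmmmss   [S → m]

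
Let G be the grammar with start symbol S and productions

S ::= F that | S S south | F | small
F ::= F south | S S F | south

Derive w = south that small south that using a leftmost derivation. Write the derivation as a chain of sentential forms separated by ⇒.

S ⇒ F that ⇒ S S F that ⇒ F that S F that ⇒ south that S F that ⇒ south that small F that ⇒ south that small south that

S ⇒ F that   [S ::= F that]
F that ⇒ S S F that   [F ::= S S F]
S S F that ⇒ F that S F that   [S ::= F that]
F that S F that ⇒ south that S F that   [F ::= south]
south that S F that ⇒ south that small F that   [S ::= small]
south that small F that ⇒ south that small south that   [F ::= south]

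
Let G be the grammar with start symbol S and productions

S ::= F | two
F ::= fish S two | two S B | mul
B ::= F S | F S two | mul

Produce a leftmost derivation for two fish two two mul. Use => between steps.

S => F   [S ::= F]
F => two S B   [F ::= two S B]
two S B => two F B   [S ::= F]
two F B => two fish S two B   [F ::= fish S two]
two fish S two B => two fish two two B   [S ::= two]
two fish two two B => two fish two two mul   [B ::= mul]

S => F => two S B => two F B => two fish S two B => two fish two two B => two fish two two mul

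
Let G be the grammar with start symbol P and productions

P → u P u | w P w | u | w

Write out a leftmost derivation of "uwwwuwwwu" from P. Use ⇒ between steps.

P ⇒ uPu ⇒ uwPwu ⇒ uwwPwwu ⇒ uwwwPwwwu ⇒ uwwwuwwwu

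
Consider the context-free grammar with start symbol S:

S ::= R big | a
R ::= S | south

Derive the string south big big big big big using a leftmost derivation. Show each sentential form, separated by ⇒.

S ⇒ R big ⇒ S big ⇒ R big big ⇒ S big big ⇒ R big big big ⇒ S big big big ⇒ R big big big big ⇒ S big big big big ⇒ R big big big big big ⇒ south big big big big big

S ⇒ R big   [S ::= R big]
R big ⇒ S big   [R ::= S]
S big ⇒ R big big   [S ::= R big]
R big big ⇒ S big big   [R ::= S]
S big big ⇒ R big big big   [S ::= R big]
R big big big ⇒ S big big big   [R ::= S]
S big big big ⇒ R big big big big   [S ::= R big]
R big big big big ⇒ S big big big big   [R ::= S]
S big big big big ⇒ R big big big big big   [S ::= R big]
R big big big big big ⇒ south big big big big big   [R ::= south]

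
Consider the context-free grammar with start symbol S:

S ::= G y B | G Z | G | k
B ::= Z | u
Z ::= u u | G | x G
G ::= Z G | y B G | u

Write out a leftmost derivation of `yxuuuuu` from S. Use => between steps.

S => GZ   [S ::= G Z]
GZ => yBGZ   [G ::= y B G]
yBGZ => yZGZ   [B ::= Z]
yZGZ => yxGGZ   [Z ::= x G]
yxGGZ => yxZGGZ   [G ::= Z G]
yxZGGZ => yxGGGZ   [Z ::= G]
yxGGGZ => yxuGGZ   [G ::= u]
yxuGGZ => yxuuGZ   [G ::= u]
yxuuGZ => yxuuuZ   [G ::= u]
yxuuuZ => yxuuuuu   [Z ::= u u]

S => GZ => yBGZ => yZGZ => yxGGZ => yxZGGZ => yxGGGZ => yxuGGZ => yxuuGZ => yxuuuZ => yxuuuuu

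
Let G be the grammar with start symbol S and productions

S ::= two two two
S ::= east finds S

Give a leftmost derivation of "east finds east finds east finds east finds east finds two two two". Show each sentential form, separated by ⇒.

S ⇒ east finds S   [S ::= east finds S]
east finds S ⇒ east finds east finds S   [S ::= east finds S]
east finds east finds S ⇒ east finds east finds east finds S   [S ::= east finds S]
east finds east finds east finds S ⇒ east finds east finds east finds east finds S   [S ::= east finds S]
east finds east finds east finds east finds S ⇒ east finds east finds east finds east finds east finds S   [S ::= east finds S]
east finds east finds east finds east finds east finds S ⇒ east finds east finds east finds east finds east finds two two two   [S ::= two two two]

S ⇒ east finds S ⇒ east finds east finds S ⇒ east finds east finds east finds S ⇒ east finds east finds east finds east finds S ⇒ east finds east finds east finds east finds east finds S ⇒ east finds east finds east finds east finds east finds two two two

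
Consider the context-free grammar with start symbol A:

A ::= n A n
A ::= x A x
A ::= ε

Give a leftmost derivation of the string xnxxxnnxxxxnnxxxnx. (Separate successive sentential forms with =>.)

A => xAx   [A ::= x A x]
xAx => xnAnx   [A ::= n A n]
xnAnx => xnxAxnx   [A ::= x A x]
xnxAxnx => xnxxAxxnx   [A ::= x A x]
xnxxAxxnx => xnxxxAxxxnx   [A ::= x A x]
xnxxxAxxxnx => xnxxxnAnxxxnx   [A ::= n A n]
xnxxxnAnxxxnx => xnxxxnnAnnxxxnx   [A ::= n A n]
xnxxxnnAnnxxxnx => xnxxxnnxAxnnxxxnx   [A ::= x A x]
xnxxxnnxAxnnxxxnx => xnxxxnnxxAxxnnxxxnx   [A ::= x A x]
xnxxxnnxxAxxnnxxxnx => xnxxxnnxxxxnnxxxnx   [A ::= ε]

A => xAx => xnAnx => xnxAxnx => xnxxAxxnx => xnxxxAxxxnx => xnxxxnAnxxxnx => xnxxxnnAnnxxxnx => xnxxxnnxAxnnxxxnx => xnxxxnnxxAxxnnxxxnx => xnxxxnnxxxxnnxxxnx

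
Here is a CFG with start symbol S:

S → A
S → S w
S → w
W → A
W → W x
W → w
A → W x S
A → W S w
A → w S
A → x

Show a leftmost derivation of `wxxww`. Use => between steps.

S => A => WSw => WxSw => wxSw => wxSww => wxAww => wxxww

S => A   [S → A]
A => WSw   [A → W S w]
WSw => WxSw   [W → W x]
WxSw => wxSw   [W → w]
wxSw => wxSww   [S → S w]
wxSww => wxAww   [S → A]
wxAww => wxxww   [A → x]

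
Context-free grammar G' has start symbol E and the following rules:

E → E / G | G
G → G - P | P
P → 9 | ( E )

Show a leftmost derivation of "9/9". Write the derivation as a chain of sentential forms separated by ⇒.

E ⇒ E/G   [E → E / G]
E/G ⇒ G/G   [E → G]
G/G ⇒ P/G   [G → P]
P/G ⇒ 9/G   [P → 9]
9/G ⇒ 9/P   [G → P]
9/P ⇒ 9/9   [P → 9]

E⇒E/G⇒G/G⇒P/G⇒9/G⇒9/P⇒9/9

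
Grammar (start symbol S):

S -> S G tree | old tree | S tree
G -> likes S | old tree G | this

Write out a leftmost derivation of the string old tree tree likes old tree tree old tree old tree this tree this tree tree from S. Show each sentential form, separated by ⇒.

S ⇒ S tree   [S -> S tree]
S tree ⇒ S G tree tree   [S -> S G tree]
S G tree tree ⇒ S G tree G tree tree   [S -> S G tree]
S G tree G tree tree ⇒ S G tree G tree G tree tree   [S -> S G tree]
S G tree G tree G tree tree ⇒ S tree G tree G tree G tree tree   [S -> S tree]
S tree G tree G tree G tree tree ⇒ old tree tree G tree G tree G tree tree   [S -> old tree]
old tree tree G tree G tree G tree tree ⇒ old tree tree likes S tree G tree G tree tree   [G -> likes S]
old tree tree likes S tree G tree G tree tree ⇒ old tree tree likes old tree tree G tree G tree tree   [S -> old tree]
old tree tree likes old tree tree G tree G tree tree ⇒ old tree tree likes old tree tree old tree G tree G tree tree   [G -> old tree G]
old tree tree likes old tree tree old tree G tree G tree tree ⇒ old tree tree likes old tree tree old tree old tree G tree G tree tree   [G -> old tree G]
old tree tree likes old tree tree old tree old tree G tree G tree tree ⇒ old tree tree likes old tree tree old tree old tree this tree G tree tree   [G -> this]
old tree tree likes old tree tree old tree old tree this tree G tree tree ⇒ old tree tree likes old tree tree old tree old tree this tree this tree tree   [G -> this]

S ⇒ S tree ⇒ S G tree tree ⇒ S G tree G tree tree ⇒ S G tree G tree G tree tree ⇒ S tree G tree G tree G tree tree ⇒ old tree tree G tree G tree G tree tree ⇒ old tree tree likes S tree G tree G tree tree ⇒ old tree tree likes old tree tree G tree G tree tree ⇒ old tree tree likes old tree tree old tree G tree G tree tree ⇒ old tree tree likes old tree tree old tree old tree G tree G tree tree ⇒ old tree tree likes old tree tree old tree old tree this tree G tree tree ⇒ old tree tree likes old tree tree old tree old tree this tree this tree tree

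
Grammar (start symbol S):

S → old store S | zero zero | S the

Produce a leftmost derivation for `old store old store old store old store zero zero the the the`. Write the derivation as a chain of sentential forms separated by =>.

S => S the => old store S the => old store S the the => old store S the the the => old store old store S the the the => old store old store old store S the the the => old store old store old store old store S the the the => old store old store old store old store zero zero the the the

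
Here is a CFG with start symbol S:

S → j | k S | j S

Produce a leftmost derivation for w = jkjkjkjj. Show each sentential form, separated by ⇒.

S ⇒ jS   [S → j S]
jS ⇒ jkS   [S → k S]
jkS ⇒ jkjS   [S → j S]
jkjS ⇒ jkjkS   [S → k S]
jkjkS ⇒ jkjkjS   [S → j S]
jkjkjS ⇒ jkjkjkS   [S → k S]
jkjkjkS ⇒ jkjkjkjS   [S → j S]
jkjkjkjS ⇒ jkjkjkjj   [S → j]

S ⇒ jS ⇒ jkS ⇒ jkjS ⇒ jkjkS ⇒ jkjkjS ⇒ jkjkjkS ⇒ jkjkjkjS ⇒ jkjkjkjj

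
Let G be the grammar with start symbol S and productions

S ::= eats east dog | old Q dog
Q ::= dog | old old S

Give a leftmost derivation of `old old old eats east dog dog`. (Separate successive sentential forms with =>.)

S => old Q dog => old old old S dog => old old old eats east dog dog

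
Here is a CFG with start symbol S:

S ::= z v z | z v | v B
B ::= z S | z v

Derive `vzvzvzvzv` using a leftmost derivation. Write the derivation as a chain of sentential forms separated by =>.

S => vB => vzS => vzvB => vzvzS => vzvzvB => vzvzvzS => vzvzvzvB => vzvzvzvzv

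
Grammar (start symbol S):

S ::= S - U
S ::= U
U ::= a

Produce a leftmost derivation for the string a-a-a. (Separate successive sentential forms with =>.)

S => S-U => S-U-U => U-U-U => a-U-U => a-a-U => a-a-a

S => S-U   [S ::= S - U]
S-U => S-U-U   [S ::= S - U]
S-U-U => U-U-U   [S ::= U]
U-U-U => a-U-U   [U ::= a]
a-U-U => a-a-U   [U ::= a]
a-a-U => a-a-a   [U ::= a]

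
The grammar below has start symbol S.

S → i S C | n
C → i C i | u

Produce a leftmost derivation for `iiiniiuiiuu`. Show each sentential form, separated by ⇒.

S ⇒ iSC   [S → i S C]
iSC ⇒ iiSCC   [S → i S C]
iiSCC ⇒ iiiSCCC   [S → i S C]
iiiSCCC ⇒ iiinCCC   [S → n]
iiinCCC ⇒ iiiniCiCC   [C → i C i]
iiiniCiCC ⇒ iiiniiCiiCC   [C → i C i]
iiiniiCiiCC ⇒ iiiniiuiiCC   [C → u]
iiiniiuiiCC ⇒ iiiniiuiiuC   [C → u]
iiiniiuiiuC ⇒ iiiniiuiiuu   [C → u]

S⇒iSC⇒iiSCC⇒iiiSCCC⇒iiinCCC⇒iiiniCiCC⇒iiiniiCiiCC⇒iiiniiuiiCC⇒iiiniiuiiuC⇒iiiniiuiiuu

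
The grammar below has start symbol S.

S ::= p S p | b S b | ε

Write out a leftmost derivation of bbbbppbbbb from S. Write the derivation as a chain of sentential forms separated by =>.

S => bSb => bbSbb => bbbSbbb => bbbbSbbbb => bbbbpSpbbbb => bbbbppbbbb

S => bSb   [S ::= b S b]
bSb => bbSbb   [S ::= b S b]
bbSbb => bbbSbbb   [S ::= b S b]
bbbSbbb => bbbbSbbbb   [S ::= b S b]
bbbbSbbbb => bbbbpSpbbbb   [S ::= p S p]
bbbbpSpbbbb => bbbbppbbbb   [S ::= ε]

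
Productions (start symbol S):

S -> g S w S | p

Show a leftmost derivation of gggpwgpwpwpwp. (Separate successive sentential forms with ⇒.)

S ⇒ gSwS   [S -> g S w S]
gSwS ⇒ ggSwSwS   [S -> g S w S]
ggSwSwS ⇒ gggSwSwSwS   [S -> g S w S]
gggSwSwSwS ⇒ gggpwSwSwS   [S -> p]
gggpwSwSwS ⇒ gggpwgSwSwSwS   [S -> g S w S]
gggpwgSwSwSwS ⇒ gggpwgpwSwSwS   [S -> p]
gggpwgpwSwSwS ⇒ gggpwgpwpwSwS   [S -> p]
gggpwgpwpwSwS ⇒ gggpwgpwpwpwS   [S -> p]
gggpwgpwpwpwS ⇒ gggpwgpwpwpwp   [S -> p]

S ⇒ gSwS ⇒ ggSwSwS ⇒ gggSwSwSwS ⇒ gggpwSwSwS ⇒ gggpwgSwSwSwS ⇒ gggpwgpwSwSwS ⇒ gggpwgpwpwSwS ⇒ gggpwgpwpwpwS ⇒ gggpwgpwpwpwp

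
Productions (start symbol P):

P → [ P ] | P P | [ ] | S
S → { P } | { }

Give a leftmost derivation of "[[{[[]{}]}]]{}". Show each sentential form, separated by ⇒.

P⇒PP⇒[P]P⇒[[P]]P⇒[[S]]P⇒[[{P}]]P⇒[[{[P]}]]P⇒[[{[PP]}]]P⇒[[{[[]P]}]]P⇒[[{[[]S]}]]P⇒[[{[[]{}]}]]P⇒[[{[[]{}]}]]S⇒[[{[[]{}]}]]{}

P ⇒ PP   [P → P P]
PP ⇒ [P]P   [P → [ P ]]
[P]P ⇒ [[P]]P   [P → [ P ]]
[[P]]P ⇒ [[S]]P   [P → S]
[[S]]P ⇒ [[{P}]]P   [S → { P }]
[[{P}]]P ⇒ [[{[P]}]]P   [P → [ P ]]
[[{[P]}]]P ⇒ [[{[PP]}]]P   [P → P P]
[[{[PP]}]]P ⇒ [[{[[]P]}]]P   [P → [ ]]
[[{[[]P]}]]P ⇒ [[{[[]S]}]]P   [P → S]
[[{[[]S]}]]P ⇒ [[{[[]{}]}]]P   [S → { }]
[[{[[]{}]}]]P ⇒ [[{[[]{}]}]]S   [P → S]
[[{[[]{}]}]]S ⇒ [[{[[]{}]}]]{}   [S → { }]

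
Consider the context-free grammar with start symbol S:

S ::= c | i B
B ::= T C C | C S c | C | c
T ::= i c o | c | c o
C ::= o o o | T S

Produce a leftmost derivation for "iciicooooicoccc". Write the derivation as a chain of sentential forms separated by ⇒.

S ⇒ iB   [S ::= i B]
iB ⇒ iCSc   [B ::= C S c]
iCSc ⇒ iTSSc   [C ::= T S]
iTSSc ⇒ icSSc   [T ::= c]
icSSc ⇒ iciBSc   [S ::= i B]
iciBSc ⇒ iciTCCSc   [B ::= T C C]
iciTCCSc ⇒ iciicoCCSc   [T ::= i c o]
iciicoCCSc ⇒ iciicooooCSc   [C ::= o o o]
iciicooooCSc ⇒ iciicooooTSSc   [C ::= T S]
iciicooooTSSc ⇒ iciicooooicoSSc   [T ::= i c o]
iciicooooicoSSc ⇒ iciicooooicocSc   [S ::= c]
iciicooooicocSc ⇒ iciicooooicoccc   [S ::= c]

S⇒iB⇒iCSc⇒iTSSc⇒icSSc⇒iciBSc⇒iciTCCSc⇒iciicoCCSc⇒iciicooooCSc⇒iciicooooTSSc⇒iciicooooicoSSc⇒iciicooooicocSc⇒iciicooooicoccc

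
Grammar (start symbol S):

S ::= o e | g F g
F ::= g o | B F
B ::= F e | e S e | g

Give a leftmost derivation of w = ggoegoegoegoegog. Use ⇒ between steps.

S ⇒ gFg   [S ::= g F g]
gFg ⇒ gBFg   [F ::= B F]
gBFg ⇒ gFeFg   [B ::= F e]
gFeFg ⇒ gBFeFg   [F ::= B F]
gBFeFg ⇒ gFeFeFg   [B ::= F e]
gFeFeFg ⇒ gBFeFeFg   [F ::= B F]
gBFeFeFg ⇒ gFeFeFeFg   [B ::= F e]
gFeFeFeFg ⇒ gBFeFeFeFg   [F ::= B F]
gBFeFeFeFg ⇒ gFeFeFeFeFg   [B ::= F e]
gFeFeFeFeFg ⇒ ggoeFeFeFeFg   [F ::= g o]
ggoeFeFeFeFg ⇒ ggoegoeFeFeFg   [F ::= g o]
ggoegoeFeFeFg ⇒ ggoegoegoeFeFg   [F ::= g o]
ggoegoegoeFeFg ⇒ ggoegoegoegoeFg   [F ::= g o]
ggoegoegoegoeFg ⇒ ggoegoegoegoegog   [F ::= g o]

S ⇒ gFg ⇒ gBFg ⇒ gFeFg ⇒ gBFeFg ⇒ gFeFeFg ⇒ gBFeFeFg ⇒ gFeFeFeFg ⇒ gBFeFeFeFg ⇒ gFeFeFeFeFg ⇒ ggoeFeFeFeFg ⇒ ggoegoeFeFeFg ⇒ ggoegoegoeFeFg ⇒ ggoegoegoegoeFg ⇒ ggoegoegoegoegog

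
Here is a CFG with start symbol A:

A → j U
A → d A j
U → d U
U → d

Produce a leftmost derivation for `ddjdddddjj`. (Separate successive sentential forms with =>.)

A => dAj   [A → d A j]
dAj => ddAjj   [A → d A j]
ddAjj => ddjUjj   [A → j U]
ddjUjj => ddjdUjj   [U → d U]
ddjdUjj => ddjddUjj   [U → d U]
ddjddUjj => ddjdddUjj   [U → d U]
ddjdddUjj => ddjddddUjj   [U → d U]
ddjddddUjj => ddjdddddjj   [U → d]

A=>dAj=>ddAjj=>ddjUjj=>ddjdUjj=>ddjddUjj=>ddjdddUjj=>ddjddddUjj=>ddjdddddjj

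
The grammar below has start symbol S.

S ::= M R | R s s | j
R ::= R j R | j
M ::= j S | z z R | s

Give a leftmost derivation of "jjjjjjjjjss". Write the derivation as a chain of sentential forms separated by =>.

S => Rss   [S ::= R s s]
Rss => RjRss   [R ::= R j R]
RjRss => RjRjRss   [R ::= R j R]
RjRjRss => RjRjRjRss   [R ::= R j R]
RjRjRjRss => RjRjRjRjRss   [R ::= R j R]
RjRjRjRjRss => jjRjRjRjRss   [R ::= j]
jjRjRjRjRss => jjjjRjRjRss   [R ::= j]
jjjjRjRjRss => jjjjjjRjRss   [R ::= j]
jjjjjjRjRss => jjjjjjjjRss   [R ::= j]
jjjjjjjjRss => jjjjjjjjjss   [R ::= j]

S=>Rss=>RjRss=>RjRjRss=>RjRjRjRss=>RjRjRjRjRss=>jjRjRjRjRss=>jjjjRjRjRss=>jjjjjjRjRss=>jjjjjjjjRss=>jjjjjjjjjss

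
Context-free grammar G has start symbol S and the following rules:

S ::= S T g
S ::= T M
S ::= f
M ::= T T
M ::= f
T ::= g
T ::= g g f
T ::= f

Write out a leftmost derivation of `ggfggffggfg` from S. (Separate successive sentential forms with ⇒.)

S ⇒ STg ⇒ TMTg ⇒ ggfMTg ⇒ ggfTTTg ⇒ ggfggfTTg ⇒ ggfggffTg ⇒ ggfggffggfg

S ⇒ STg   [S ::= S T g]
STg ⇒ TMTg   [S ::= T M]
TMTg ⇒ ggfMTg   [T ::= g g f]
ggfMTg ⇒ ggfTTTg   [M ::= T T]
ggfTTTg ⇒ ggfggfTTg   [T ::= g g f]
ggfggfTTg ⇒ ggfggffTg   [T ::= f]
ggfggffTg ⇒ ggfggffggfg   [T ::= g g f]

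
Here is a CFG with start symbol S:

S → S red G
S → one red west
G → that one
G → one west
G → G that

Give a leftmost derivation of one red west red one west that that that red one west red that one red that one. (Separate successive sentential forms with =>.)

S => S red G => S red G red G => S red G red G red G => S red G red G red G red G => one red west red G red G red G red G => one red west red G that red G red G red G => one red west red G that that red G red G red G => one red west red G that that that red G red G red G => one red west red one west that that that red G red G red G => one red west red one west that that that red one west red G red G => one red west red one west that that that red one west red that one red G => one red west red one west that that that red one west red that one red that one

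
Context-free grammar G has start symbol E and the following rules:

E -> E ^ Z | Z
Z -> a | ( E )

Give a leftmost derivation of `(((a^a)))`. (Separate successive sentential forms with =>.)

E => Z => (E) => (Z) => ((E)) => ((Z)) => (((E))) => (((E^Z))) => (((Z^Z))) => (((a^Z))) => (((a^a)))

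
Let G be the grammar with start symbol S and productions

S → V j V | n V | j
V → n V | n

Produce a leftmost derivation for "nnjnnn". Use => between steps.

S => VjV => nVjV => nnjV => nnjnV => nnjnnV => nnjnnn

S => VjV   [S → V j V]
VjV => nVjV   [V → n V]
nVjV => nnjV   [V → n]
nnjV => nnjnV   [V → n V]
nnjnV => nnjnnV   [V → n V]
nnjnnV => nnjnnn   [V → n]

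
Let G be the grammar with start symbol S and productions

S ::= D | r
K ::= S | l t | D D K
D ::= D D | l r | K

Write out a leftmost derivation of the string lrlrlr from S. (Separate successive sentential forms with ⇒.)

S ⇒ D ⇒ DD ⇒ DDD ⇒ lrDD ⇒ lrlrD ⇒ lrlrlr

S ⇒ D   [S ::= D]
D ⇒ DD   [D ::= D D]
DD ⇒ DDD   [D ::= D D]
DDD ⇒ lrDD   [D ::= l r]
lrDD ⇒ lrlrD   [D ::= l r]
lrlrD ⇒ lrlrlr   [D ::= l r]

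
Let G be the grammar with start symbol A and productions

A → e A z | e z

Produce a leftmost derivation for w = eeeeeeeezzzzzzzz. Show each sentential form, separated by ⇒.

A⇒eAz⇒eeAzz⇒eeeAzzz⇒eeeeAzzzz⇒eeeeeAzzzzz⇒eeeeeeAzzzzzz⇒eeeeeeeAzzzzzzz⇒eeeeeeeezzzzzzzz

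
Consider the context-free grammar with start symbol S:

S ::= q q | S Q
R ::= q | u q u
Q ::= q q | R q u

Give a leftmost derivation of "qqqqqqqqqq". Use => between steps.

S => SQ => SQQ => SQQQ => SQQQQ => qqQQQQ => qqqqQQQ => qqqqqqQQ => qqqqqqqqQ => qqqqqqqqqq

S => SQ   [S ::= S Q]
SQ => SQQ   [S ::= S Q]
SQQ => SQQQ   [S ::= S Q]
SQQQ => SQQQQ   [S ::= S Q]
SQQQQ => qqQQQQ   [S ::= q q]
qqQQQQ => qqqqQQQ   [Q ::= q q]
qqqqQQQ => qqqqqqQQ   [Q ::= q q]
qqqqqqQQ => qqqqqqqqQ   [Q ::= q q]
qqqqqqqqQ => qqqqqqqqqq   [Q ::= q q]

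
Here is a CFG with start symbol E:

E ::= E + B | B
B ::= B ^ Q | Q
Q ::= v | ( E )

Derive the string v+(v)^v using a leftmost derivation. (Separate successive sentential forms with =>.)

E => E+B => B+B => Q+B => v+B => v+B^Q => v+Q^Q => v+(E)^Q => v+(B)^Q => v+(Q)^Q => v+(v)^Q => v+(v)^v

E => E+B   [E ::= E + B]
E+B => B+B   [E ::= B]
B+B => Q+B   [B ::= Q]
Q+B => v+B   [Q ::= v]
v+B => v+B^Q   [B ::= B ^ Q]
v+B^Q => v+Q^Q   [B ::= Q]
v+Q^Q => v+(E)^Q   [Q ::= ( E )]
v+(E)^Q => v+(B)^Q   [E ::= B]
v+(B)^Q => v+(Q)^Q   [B ::= Q]
v+(Q)^Q => v+(v)^Q   [Q ::= v]
v+(v)^Q => v+(v)^v   [Q ::= v]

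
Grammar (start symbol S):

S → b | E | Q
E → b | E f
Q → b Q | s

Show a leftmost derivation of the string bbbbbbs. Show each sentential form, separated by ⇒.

S ⇒ Q   [S → Q]
Q ⇒ bQ   [Q → b Q]
bQ ⇒ bbQ   [Q → b Q]
bbQ ⇒ bbbQ   [Q → b Q]
bbbQ ⇒ bbbbQ   [Q → b Q]
bbbbQ ⇒ bbbbbQ   [Q → b Q]
bbbbbQ ⇒ bbbbbbQ   [Q → b Q]
bbbbbbQ ⇒ bbbbbbs   [Q → s]

S ⇒ Q ⇒ bQ ⇒ bbQ ⇒ bbbQ ⇒ bbbbQ ⇒ bbbbbQ ⇒ bbbbbbQ ⇒ bbbbbbs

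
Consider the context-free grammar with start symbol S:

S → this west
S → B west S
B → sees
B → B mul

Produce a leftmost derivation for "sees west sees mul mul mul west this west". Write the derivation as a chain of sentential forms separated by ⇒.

S ⇒ B west S ⇒ sees west S ⇒ sees west B west S ⇒ sees west B mul west S ⇒ sees west B mul mul west S ⇒ sees west B mul mul mul west S ⇒ sees west sees mul mul mul west S ⇒ sees west sees mul mul mul west this west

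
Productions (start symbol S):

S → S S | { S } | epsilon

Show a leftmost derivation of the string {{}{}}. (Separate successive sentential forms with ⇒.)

S⇒SS⇒SSS⇒SSSS⇒{S}SSS⇒{SS}SSS⇒{{S}S}SSS⇒{{}S}SSS⇒{{}SS}SSS⇒{{}{S}S}SSS⇒{{}{}S}SSS⇒{{}{}}SSS⇒{{}{}}SS⇒{{}{}}S⇒{{}{}}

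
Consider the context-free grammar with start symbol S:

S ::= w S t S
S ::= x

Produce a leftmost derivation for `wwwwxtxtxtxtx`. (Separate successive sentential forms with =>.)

S=>wStS=>wwStStS=>wwwStStStS=>wwwwStStStStS=>wwwwxtStStStS=>wwwwxtxtStStS=>wwwwxtxtxtStS=>wwwwxtxtxtxtS=>wwwwxtxtxtxtx

S => wStS   [S ::= w S t S]
wStS => wwStStS   [S ::= w S t S]
wwStStS => wwwStStStS   [S ::= w S t S]
wwwStStStS => wwwwStStStStS   [S ::= w S t S]
wwwwStStStStS => wwwwxtStStStS   [S ::= x]
wwwwxtStStStS => wwwwxtxtStStS   [S ::= x]
wwwwxtxtStStS => wwwwxtxtxtStS   [S ::= x]
wwwwxtxtxtStS => wwwwxtxtxtxtS   [S ::= x]
wwwwxtxtxtxtS => wwwwxtxtxtxtx   [S ::= x]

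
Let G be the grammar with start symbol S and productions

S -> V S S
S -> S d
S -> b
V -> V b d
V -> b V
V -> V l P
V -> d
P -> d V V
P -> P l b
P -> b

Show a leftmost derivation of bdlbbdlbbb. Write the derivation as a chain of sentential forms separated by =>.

S => VSS => bVSS => bVlPSS => bVbdlPSS => bVlPbdlPSS => bdlPbdlPSS => bdlbbdlPSS => bdlbbdlbSS => bdlbbdlbbS => bdlbbdlbbb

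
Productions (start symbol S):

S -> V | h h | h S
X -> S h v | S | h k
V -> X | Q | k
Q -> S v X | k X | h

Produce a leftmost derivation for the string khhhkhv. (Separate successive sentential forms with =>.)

S => V => Q => kX => kShv => khShv => khhShv => khhhShv => khhhVhv => khhhkhv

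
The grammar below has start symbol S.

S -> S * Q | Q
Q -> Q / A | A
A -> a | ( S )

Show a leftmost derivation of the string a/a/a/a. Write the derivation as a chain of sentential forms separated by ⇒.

S⇒Q⇒Q/A⇒Q/A/A⇒Q/A/A/A⇒A/A/A/A⇒a/A/A/A⇒a/a/A/A⇒a/a/a/A⇒a/a/a/a

S ⇒ Q   [S -> Q]
Q ⇒ Q/A   [Q -> Q / A]
Q/A ⇒ Q/A/A   [Q -> Q / A]
Q/A/A ⇒ Q/A/A/A   [Q -> Q / A]
Q/A/A/A ⇒ A/A/A/A   [Q -> A]
A/A/A/A ⇒ a/A/A/A   [A -> a]
a/A/A/A ⇒ a/a/A/A   [A -> a]
a/a/A/A ⇒ a/a/a/A   [A -> a]
a/a/a/A ⇒ a/a/a/a   [A -> a]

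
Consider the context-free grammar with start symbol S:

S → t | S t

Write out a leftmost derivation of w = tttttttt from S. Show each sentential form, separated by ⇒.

S ⇒ St   [S → S t]
St ⇒ Stt   [S → S t]
Stt ⇒ Sttt   [S → S t]
Sttt ⇒ Stttt   [S → S t]
Stttt ⇒ Sttttt   [S → S t]
Sttttt ⇒ Stttttt   [S → S t]
Stttttt ⇒ Sttttttt   [S → S t]
Sttttttt ⇒ tttttttt   [S → t]

S ⇒ St ⇒ Stt ⇒ Sttt ⇒ Stttt ⇒ Sttttt ⇒ Stttttt ⇒ Sttttttt ⇒ tttttttt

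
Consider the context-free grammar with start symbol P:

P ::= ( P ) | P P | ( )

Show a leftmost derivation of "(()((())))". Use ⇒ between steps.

P ⇒ (P)   [P ::= ( P )]
(P) ⇒ (PP)   [P ::= P P]
(PP) ⇒ (()P)   [P ::= ( )]
(()P) ⇒ (()(P))   [P ::= ( P )]
(()(P)) ⇒ (()((P)))   [P ::= ( P )]
(()((P))) ⇒ (()((())))   [P ::= ( )]

P ⇒ (P) ⇒ (PP) ⇒ (()P) ⇒ (()(P)) ⇒ (()((P))) ⇒ (()((())))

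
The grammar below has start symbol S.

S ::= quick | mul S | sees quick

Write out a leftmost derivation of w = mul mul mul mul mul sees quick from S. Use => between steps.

S => mul S => mul mul S => mul mul mul S => mul mul mul mul S => mul mul mul mul mul S => mul mul mul mul mul sees quick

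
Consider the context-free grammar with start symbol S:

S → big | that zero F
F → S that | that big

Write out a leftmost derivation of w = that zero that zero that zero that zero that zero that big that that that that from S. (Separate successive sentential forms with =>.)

S => that zero F => that zero S that => that zero that zero F that => that zero that zero S that that => that zero that zero that zero F that that => that zero that zero that zero S that that that => that zero that zero that zero that zero F that that that => that zero that zero that zero that zero S that that that that => that zero that zero that zero that zero that zero F that that that that => that zero that zero that zero that zero that zero that big that that that that

S => that zero F   [S → that zero F]
that zero F => that zero S that   [F → S that]
that zero S that => that zero that zero F that   [S → that zero F]
that zero that zero F that => that zero that zero S that that   [F → S that]
that zero that zero S that that => that zero that zero that zero F that that   [S → that zero F]
that zero that zero that zero F that that => that zero that zero that zero S that that that   [F → S that]
that zero that zero that zero S that that that => that zero that zero that zero that zero F that that that   [S → that zero F]
that zero that zero that zero that zero F that that that => that zero that zero that zero that zero S that that that that   [F → S that]
that zero that zero that zero that zero S that that that that => that zero that zero that zero that zero that zero F that that that that   [S → that zero F]
that zero that zero that zero that zero that zero F that that that that => that zero that zero that zero that zero that zero that big that that that that   [F → that big]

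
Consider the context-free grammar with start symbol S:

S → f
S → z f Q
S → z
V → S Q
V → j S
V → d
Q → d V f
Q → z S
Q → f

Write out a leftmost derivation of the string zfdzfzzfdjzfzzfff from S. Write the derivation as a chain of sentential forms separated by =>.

S => zfQ   [S → z f Q]
zfQ => zfdVf   [Q → d V f]
zfdVf => zfdSQf   [V → S Q]
zfdSQf => zfdzfQQf   [S → z f Q]
zfdzfQQf => zfdzfzSQf   [Q → z S]
zfdzfzSQf => zfdzfzzfQQf   [S → z f Q]
zfdzfzzfQQf => zfdzfzzfdVfQf   [Q → d V f]
zfdzfzzfdVfQf => zfdzfzzfdjSfQf   [V → j S]
zfdzfzzfdjSfQf => zfdzfzzfdjzfQfQf   [S → z f Q]
zfdzfzzfdjzfQfQf => zfdzfzzfdjzfzSfQf   [Q → z S]
zfdzfzzfdjzfzSfQf => zfdzfzzfdjzfzzfQf   [S → z]
zfdzfzzfdjzfzzfQf => zfdzfzzfdjzfzzfff   [Q → f]

S=>zfQ=>zfdVf=>zfdSQf=>zfdzfQQf=>zfdzfzSQf=>zfdzfzzfQQf=>zfdzfzzfdVfQf=>zfdzfzzfdjSfQf=>zfdzfzzfdjzfQfQf=>zfdzfzzfdjzfzSfQf=>zfdzfzzfdjzfzzfQf=>zfdzfzzfdjzfzzfff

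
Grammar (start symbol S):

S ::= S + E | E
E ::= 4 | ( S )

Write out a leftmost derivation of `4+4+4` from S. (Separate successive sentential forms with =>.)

S => S+E   [S ::= S + E]
S+E => S+E+E   [S ::= S + E]
S+E+E => E+E+E   [S ::= E]
E+E+E => 4+E+E   [E ::= 4]
4+E+E => 4+4+E   [E ::= 4]
4+4+E => 4+4+4   [E ::= 4]

S=>S+E=>S+E+E=>E+E+E=>4+E+E=>4+4+E=>4+4+4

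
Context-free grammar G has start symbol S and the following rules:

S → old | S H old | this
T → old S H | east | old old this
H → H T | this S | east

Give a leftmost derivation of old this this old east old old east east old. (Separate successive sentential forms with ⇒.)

S ⇒ S H old   [S → S H old]
S H old ⇒ S H old H old   [S → S H old]
S H old H old ⇒ old H old H old   [S → old]
old H old H old ⇒ old this S old H old   [H → this S]
old this S old H old ⇒ old this this old H old   [S → this]
old this this old H old ⇒ old this this old H T old   [H → H T]
old this this old H T old ⇒ old this this old H T T old   [H → H T]
old this this old H T T old ⇒ old this this old east T T old   [H → east]
old this this old east T T old ⇒ old this this old east old S H T old   [T → old S H]
old this this old east old S H T old ⇒ old this this old east old old H T old   [S → old]
old this this old east old old H T old ⇒ old this this old east old old east T old   [H → east]
old this this old east old old east T old ⇒ old this this old east old old east east old   [T → east]

S ⇒ S H old ⇒ S H old H old ⇒ old H old H old ⇒ old this S old H old ⇒ old this this old H old ⇒ old this this old H T old ⇒ old this this old H T T old ⇒ old this this old east T T old ⇒ old this this old east old S H T old ⇒ old this this old east old old H T old ⇒ old this this old east old old east T old ⇒ old this this old east old old east east old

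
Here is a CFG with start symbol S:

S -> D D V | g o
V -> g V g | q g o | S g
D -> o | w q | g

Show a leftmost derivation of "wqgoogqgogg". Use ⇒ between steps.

S⇒DDV⇒wqDV⇒wqgV⇒wqgSg⇒wqgDDVg⇒wqgoDVg⇒wqgooVg⇒wqgoogVgg⇒wqgoogqgogg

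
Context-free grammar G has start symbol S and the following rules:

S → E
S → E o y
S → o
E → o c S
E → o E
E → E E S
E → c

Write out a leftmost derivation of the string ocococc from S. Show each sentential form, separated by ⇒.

S ⇒ E   [S → E]
E ⇒ ocS   [E → o c S]
ocS ⇒ ocE   [S → E]
ocE ⇒ ococS   [E → o c S]
ococS ⇒ ococE   [S → E]
ococE ⇒ ocococS   [E → o c S]
ocococS ⇒ ocococE   [S → E]
ocococE ⇒ ocococc   [E → c]

S ⇒ E ⇒ ocS ⇒ ocE ⇒ ococS ⇒ ococE ⇒ ocococS ⇒ ocococE ⇒ ocococc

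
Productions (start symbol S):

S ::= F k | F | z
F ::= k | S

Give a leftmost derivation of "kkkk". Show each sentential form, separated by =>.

S => Fk   [S ::= F k]
Fk => Sk   [F ::= S]
Sk => Fkk   [S ::= F k]
Fkk => Skk   [F ::= S]
Skk => Fkkk   [S ::= F k]
Fkkk => kkkk   [F ::= k]

S=>Fk=>Sk=>Fkk=>Skk=>Fkkk=>kkkk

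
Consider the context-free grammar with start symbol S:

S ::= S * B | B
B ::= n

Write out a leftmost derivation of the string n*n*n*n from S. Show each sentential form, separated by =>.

S => S*B   [S ::= S * B]
S*B => S*B*B   [S ::= S * B]
S*B*B => S*B*B*B   [S ::= S * B]
S*B*B*B => B*B*B*B   [S ::= B]
B*B*B*B => n*B*B*B   [B ::= n]
n*B*B*B => n*n*B*B   [B ::= n]
n*n*B*B => n*n*n*B   [B ::= n]
n*n*n*B => n*n*n*n   [B ::= n]

S => S*B => S*B*B => S*B*B*B => B*B*B*B => n*B*B*B => n*n*B*B => n*n*n*B => n*n*n*n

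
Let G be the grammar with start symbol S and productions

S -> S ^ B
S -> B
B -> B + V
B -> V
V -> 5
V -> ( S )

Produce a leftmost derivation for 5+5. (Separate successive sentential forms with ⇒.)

S ⇒ B   [S -> B]
B ⇒ B+V   [B -> B + V]
B+V ⇒ V+V   [B -> V]
V+V ⇒ 5+V   [V -> 5]
5+V ⇒ 5+5   [V -> 5]

S ⇒ B ⇒ B+V ⇒ V+V ⇒ 5+V ⇒ 5+5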